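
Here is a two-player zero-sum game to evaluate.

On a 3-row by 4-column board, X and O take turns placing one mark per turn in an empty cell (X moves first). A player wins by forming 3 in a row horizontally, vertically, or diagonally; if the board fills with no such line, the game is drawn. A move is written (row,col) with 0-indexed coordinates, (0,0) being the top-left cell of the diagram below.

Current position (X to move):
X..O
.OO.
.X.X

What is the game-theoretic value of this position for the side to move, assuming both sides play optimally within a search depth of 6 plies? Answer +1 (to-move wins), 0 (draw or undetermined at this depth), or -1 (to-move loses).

value(X..O/.OO./.X.X, X) = +1

p1 X@[X..O/.OO./.X.X]: (0,1)[XX.O/.OO./.X.X]-1 (0,2)[X.XO/.OO./.X.X]-1 (1,0)[X..O/XOO./.X.X]-1 (1,3)[X..O/.OOX/.X.X]-1 (2,0)[X..O/.OO./XX.X]-1 (2,2)[X..O/.OO./.XXX]+1*
p2 O@[X..O/.OO./.XXX] terminal -1; root [X..O/.OO./.X.X] d6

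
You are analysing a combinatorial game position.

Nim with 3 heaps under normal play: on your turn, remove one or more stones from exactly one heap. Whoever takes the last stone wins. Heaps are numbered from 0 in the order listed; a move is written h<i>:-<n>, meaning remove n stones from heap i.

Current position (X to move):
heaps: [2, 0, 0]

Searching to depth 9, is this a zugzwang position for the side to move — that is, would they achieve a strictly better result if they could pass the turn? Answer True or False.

[(2,0,0)] X move#1: h0:-1:-1/(1,0,0), h0:-2:+1/(0,0,0)*
[(0,0,0)] end (terminal -1, O#2); searched (2,0,0) to 9
suppose X passes — search the same position with O to move:
pass> [(2,0,0)] O move#1: h0:-1:-1/(1,0,0), h0:-2:+1/(0,0,0)*
pass> [(0,0,0)] end (terminal -1, X#2); searched (2,0,0) to 9
for X: play +1, pass -1

zugzwang((2,0,0), X) = False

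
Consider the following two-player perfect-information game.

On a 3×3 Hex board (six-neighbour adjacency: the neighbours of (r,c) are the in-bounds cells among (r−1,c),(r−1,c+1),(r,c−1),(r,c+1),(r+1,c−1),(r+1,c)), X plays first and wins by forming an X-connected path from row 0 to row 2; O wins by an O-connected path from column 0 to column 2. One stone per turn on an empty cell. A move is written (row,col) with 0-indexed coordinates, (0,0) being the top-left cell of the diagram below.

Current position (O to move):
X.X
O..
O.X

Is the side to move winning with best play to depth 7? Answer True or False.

p1 O@[X.X/O../O.X]: (0,1)[XOX/O../O.X]-1 (1,1)[X.X/OO./O.X]-1 (1,2)[X.X/O.O/O.X]+1* (2,1)[X.X/O../OOX]-1
p2 X@[X.X/O.O/O.X]: (0,1)[XXX/O.O/O.X]-1* (1,1)[X.X/OXO/O.X]-1 (2,1)[X.X/O.O/OXX]-1
p3 O@[XXX/O.O/O.X]: (1,1)[XXX/OOO/O.X]+1* (2,1)[XXX/O.O/OOX]+1
p4 X@[XXX/OOO/O.X] terminal -1; root [X.X/O../O.X] d7

O winning at [X.X/O../O.X]: True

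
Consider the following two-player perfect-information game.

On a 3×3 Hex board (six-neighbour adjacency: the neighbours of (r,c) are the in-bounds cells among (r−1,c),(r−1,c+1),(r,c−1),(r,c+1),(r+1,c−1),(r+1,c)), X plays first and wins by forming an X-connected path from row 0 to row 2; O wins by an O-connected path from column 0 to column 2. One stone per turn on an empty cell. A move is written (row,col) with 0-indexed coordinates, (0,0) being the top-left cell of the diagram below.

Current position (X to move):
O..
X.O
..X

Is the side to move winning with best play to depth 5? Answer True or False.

X winning at [O../X.O/..X]: True

p1 X@[O../X.O/..X]: (0,1)[OX./X.O/..X]-1 (0,2)[O.X/X.O/..X]-1 (1,1)[O../XXO/..X]+1* (2,0)[O../X.O/X.X]-1 (2,1)[O../X.O/.XX]-1
p2 O@[O../XXO/..X]: (0,1)[OO./XXO/..X]-1* (0,2)[O.O/XXO/..X]-1 (2,0)[O../XXO/O.X]-1 (2,1)[O../XXO/.OX]-1
p3 X@[OO./XXO/..X]: (0,2)[OOX/XXO/..X]+1* (2,0)[OO./XXO/X.X]-1 (2,1)[OO./XXO/.XX]-1
p4 O@[OOX/XXO/..X]: (2,0)[OOX/XXO/O.X]-1* (2,1)[OOX/XXO/.OX]-1
p5 X@[OOX/XXO/O.X]: (2,1)[OOX/XXO/OXX]+1*
p6 O@[OOX/XXO/OXX] terminal -1; root [O../X.O/..X] d5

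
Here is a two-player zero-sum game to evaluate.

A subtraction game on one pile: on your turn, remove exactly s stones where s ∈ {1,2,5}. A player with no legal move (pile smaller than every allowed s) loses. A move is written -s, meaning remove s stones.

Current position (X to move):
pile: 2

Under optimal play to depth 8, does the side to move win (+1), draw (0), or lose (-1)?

value(2, X) = +1

ply 1, X at 2 | -1=-1→1; -2=+1→0*
ply 2: 0 is terminal -1 (O); from 2 depth 8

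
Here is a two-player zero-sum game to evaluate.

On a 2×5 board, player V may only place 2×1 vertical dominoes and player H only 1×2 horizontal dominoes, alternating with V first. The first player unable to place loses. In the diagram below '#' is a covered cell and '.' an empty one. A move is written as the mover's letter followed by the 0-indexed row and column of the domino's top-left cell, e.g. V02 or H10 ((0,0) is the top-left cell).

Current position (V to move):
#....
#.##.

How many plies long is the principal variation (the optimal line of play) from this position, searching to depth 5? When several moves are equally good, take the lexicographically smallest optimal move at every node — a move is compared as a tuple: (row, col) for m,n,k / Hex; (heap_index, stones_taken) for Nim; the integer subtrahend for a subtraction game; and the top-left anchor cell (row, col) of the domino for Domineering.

[#..../#.##.] V move#1: V01:-1/##.../####.*, V04:-1/#...#/#.###
[##.../####.] H move#2: H02:-1/####./####., H03:+1/##.##/####.*
[##.##/####.] end (terminal -1, V#3); searched #..../#.##. to 5

PV length from [#..../#.##.]: 2 plies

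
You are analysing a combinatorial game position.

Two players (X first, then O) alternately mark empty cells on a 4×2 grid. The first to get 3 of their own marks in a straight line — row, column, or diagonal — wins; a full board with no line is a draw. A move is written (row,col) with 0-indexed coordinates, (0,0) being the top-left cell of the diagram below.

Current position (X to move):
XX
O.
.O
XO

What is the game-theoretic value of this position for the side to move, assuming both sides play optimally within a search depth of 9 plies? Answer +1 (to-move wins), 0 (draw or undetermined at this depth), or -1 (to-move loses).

p1 X@[XX/O./.O/XO]: (1,1)[XX/OX/.O/XO]+0* (2,0)[XX/O./XO/XO]-1
p2 O@[XX/OX/.O/XO]: (2,0)[XX/OX/OO/XO]+0*
p3 X@[XX/OX/OO/XO] terminal +0; root [XX/O./.O/XO] d9

value(XX/O./.O/XO, X) = 0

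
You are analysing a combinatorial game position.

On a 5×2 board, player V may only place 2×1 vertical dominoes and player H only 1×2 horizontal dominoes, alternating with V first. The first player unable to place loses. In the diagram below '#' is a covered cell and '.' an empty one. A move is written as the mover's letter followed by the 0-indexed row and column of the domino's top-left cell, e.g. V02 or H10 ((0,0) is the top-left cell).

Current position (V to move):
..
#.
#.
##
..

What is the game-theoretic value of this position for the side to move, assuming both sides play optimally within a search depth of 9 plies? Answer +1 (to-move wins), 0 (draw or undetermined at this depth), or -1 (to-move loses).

ply 1, V at ../#./#./##/.. | V01=-1→.#/##/#./##/..*; V11=-1→../##/##/##/..
ply 2, H at .#/##/#./##/.. | H40=+1→.#/##/#./##/##*
ply 3: .#/##/#./##/## is terminal -1 (V); from ../#./#./##/.. depth 9

value(../#./#./##/.., V) = -1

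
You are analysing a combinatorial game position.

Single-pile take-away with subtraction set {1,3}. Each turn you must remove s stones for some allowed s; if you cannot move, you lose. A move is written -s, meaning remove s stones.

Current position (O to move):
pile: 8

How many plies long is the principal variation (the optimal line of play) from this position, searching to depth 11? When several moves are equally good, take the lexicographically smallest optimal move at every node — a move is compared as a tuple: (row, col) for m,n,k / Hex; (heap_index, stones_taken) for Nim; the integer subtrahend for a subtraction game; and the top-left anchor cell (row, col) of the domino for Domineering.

ply 1, O at 8 | -1=-1→7*; -3=-1→5
ply 2, X at 7 | -1=+1→6*; -3=+1→4
ply 3, O at 6 | -1=-1→5*; -3=-1→3
ply 4, X at 5 | -1=+1→4*; -3=+1→2
ply 5, O at 4 | -1=-1→3*; -3=-1→1
ply 6, X at 3 | -1=+1→2*; -3=+1→0
ply 7, O at 2 | -1=-1→1*
ply 8, X at 1 | -1=+1→0*
ply 9: 0 is terminal -1 (O); from 8 depth 11

PV length from [8]: 8 plies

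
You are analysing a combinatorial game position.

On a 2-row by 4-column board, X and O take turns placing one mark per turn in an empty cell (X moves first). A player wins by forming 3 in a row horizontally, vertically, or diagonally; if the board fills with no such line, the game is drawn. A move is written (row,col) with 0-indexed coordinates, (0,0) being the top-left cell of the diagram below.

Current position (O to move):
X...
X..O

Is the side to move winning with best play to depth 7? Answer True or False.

ply 1, O at X.../X..O | (0,1)=+0→XO../X..O*; (0,2)=+0→X.O./X..O; (0,3)=+0→X..O/X..O; (1,1)=+0→X.../XO.O; (1,2)=+0→X.../X.OO
ply 2, X at XO../X..O | (0,2)=+0→XOX./X..O*; (0,3)=+0→XO.X/X..O; (1,1)=+0→XO../XX.O; (1,2)=+0→XO../X.XO
ply 3, O at XOX./X..O | (0,3)=+0→XOXO/X..O*; (1,1)=+0→XOX./XO.O; (1,2)=+0→XOX./X.OO
ply 4, X at XOXO/X..O | (1,1)=+0→XOXO/XX.O*; (1,2)=+0→XOXO/X.XO
ply 5, O at XOXO/XX.O | (1,2)=+0→XOXO/XXOO*
ply 6: XOXO/XXOO is terminal +0 (X); from X.../X..O depth 7

O winning at [X.../X..O]: False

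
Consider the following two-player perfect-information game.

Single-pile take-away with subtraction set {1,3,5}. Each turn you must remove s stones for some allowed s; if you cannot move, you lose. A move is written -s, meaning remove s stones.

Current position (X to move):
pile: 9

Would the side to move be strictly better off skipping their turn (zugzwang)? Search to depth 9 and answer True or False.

ply 1, X at 9 | -1=+1→8*; -3=+1→6; -5=+1→4
ply 2, O at 8 | -1=-1→7*; -3=-1→5; -5=-1→3
ply 3, X at 7 | -1=+1→6*; -3=+1→4; -5=+1→2
ply 4, O at 6 | -1=-1→5*; -3=-1→3; -5=-1→1
ply 5, X at 5 | -1=+1→4*; -3=+1→2; -5=+1→0
ply 6, O at 4 | -1=-1→3*; -3=-1→1
ply 7, X at 3 | -1=+1→2*; -3=+1→0
ply 8, O at 2 | -1=-1→1*
ply 9, X at 1 | -1=+1→0*
ply 10: 0 is terminal -1 (O); from 9 depth 9
pass branch (O moves first from the same position):
  | ply 1, O at 9 | -1=+1→8*; -3=+1→6; -5=+1→4
  | ply 2, X at 8 | -1=-1→7*; -3=-1→5; -5=-1→3
  | ply 3, O at 7 | -1=+1→6*; -3=+1→4; -5=+1→2
  | ply 4, X at 6 | -1=-1→5*; -3=-1→3; -5=-1→1
  | ply 5, O at 5 | -1=+1→4*; -3=+1→2; -5=+1→0
  | ply 6, X at 4 | -1=-1→3*; -3=-1→1
  | ply 7, O at 3 | -1=+1→2*; -3=+1→0
  | ply 8, X at 2 | -1=-1→1*
  | ply 9, O at 1 | -1=+1→0*
  | ply 10: 0 is terminal -1 (X); from 9 depth 9
X moving scores +1; X passing scores -1

zugzwang(9, X) = False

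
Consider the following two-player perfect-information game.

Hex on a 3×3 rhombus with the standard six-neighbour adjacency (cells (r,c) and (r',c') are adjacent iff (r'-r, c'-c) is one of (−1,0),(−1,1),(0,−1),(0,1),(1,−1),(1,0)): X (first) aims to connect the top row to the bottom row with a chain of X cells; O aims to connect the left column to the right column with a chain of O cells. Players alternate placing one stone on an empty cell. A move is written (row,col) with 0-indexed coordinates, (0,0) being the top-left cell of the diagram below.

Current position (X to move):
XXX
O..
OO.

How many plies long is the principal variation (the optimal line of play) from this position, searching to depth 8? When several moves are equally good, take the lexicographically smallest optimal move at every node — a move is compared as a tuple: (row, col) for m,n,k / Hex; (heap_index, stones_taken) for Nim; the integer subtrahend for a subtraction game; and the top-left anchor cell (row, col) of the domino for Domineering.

[XXX/O../OO.] X move#1: (1,1):-1/XXX/OX./OO.*, (1,2):-1/XXX/O.X/OO., (2,2):-1/XXX/O../OOX
[XXX/OX./OO.] O move#2: (1,2):+1/XXX/OXO/OO.*, (2,2):+1/XXX/OX./OOO
[XXX/OXO/OO.] end (terminal -1, X#3); searched XXX/O../OO. to 8

PV length from [XXX/O../OO.]: 2 plies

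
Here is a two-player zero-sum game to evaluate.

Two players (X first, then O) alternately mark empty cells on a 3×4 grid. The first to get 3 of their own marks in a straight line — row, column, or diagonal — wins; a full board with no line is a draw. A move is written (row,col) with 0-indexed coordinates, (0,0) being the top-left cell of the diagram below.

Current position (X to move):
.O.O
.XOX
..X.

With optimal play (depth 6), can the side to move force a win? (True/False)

X winning at [.O.O/.XOX/..X.]: True

p1 X@[.O.O/.XOX/..X.]: (0,0)[XO.O/.XOX/..X.]+1* (0,2)[.OXO/.XOX/..X.]-1 (1,0)[.O.O/XXOX/..X.]-1 (2,0)[.O.O/.XOX/X.X.]-1 (2,1)[.O.O/.XOX/.XX.]-1 (2,3)[.O.O/.XOX/..XX]-1
p2 O@[XO.O/.XOX/..X.] terminal -1; root [.O.O/.XOX/..X.] d6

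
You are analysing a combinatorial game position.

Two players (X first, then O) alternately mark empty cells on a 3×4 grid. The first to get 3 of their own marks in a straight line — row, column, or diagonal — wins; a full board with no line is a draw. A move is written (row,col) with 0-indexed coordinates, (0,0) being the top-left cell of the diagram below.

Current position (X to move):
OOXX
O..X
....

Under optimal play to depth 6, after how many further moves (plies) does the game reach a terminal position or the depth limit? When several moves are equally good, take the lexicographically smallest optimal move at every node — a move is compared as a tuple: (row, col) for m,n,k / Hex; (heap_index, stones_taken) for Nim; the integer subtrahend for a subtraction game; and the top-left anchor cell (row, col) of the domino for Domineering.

PV length from [OOXX/O..X/....]: 3 plies

[OOXX/O..X/....] X move#1: (1,1):-1/OOXX/OX.X/...., (1,2):-1/OOXX/O.XX/...., (2,0):+1/OOXX/O..X/X...*, (2,1):-1/OOXX/O..X/.X.., (2,2):-1/OOXX/O..X/..X., (2,3):+1/OOXX/O..X/...X
[OOXX/O..X/X...] O move#2: (1,1):-1/OOXX/OO.X/X...*, (1,2):-1/OOXX/O.OX/X..., (2,1):-1/OOXX/O..X/XO.., (2,2):-1/OOXX/O..X/X.O., (2,3):-1/OOXX/O..X/X..O
[OOXX/OO.X/X...] X move#3: (1,2):-1/OOXX/OOXX/X..., (2,1):-1/OOXX/OO.X/XX.., (2,2):-1/OOXX/OO.X/X.X., (2,3):+1/OOXX/OO.X/X..X*
[OOXX/OO.X/X..X] end (terminal -1, O#4); searched OOXX/O..X/.... to 6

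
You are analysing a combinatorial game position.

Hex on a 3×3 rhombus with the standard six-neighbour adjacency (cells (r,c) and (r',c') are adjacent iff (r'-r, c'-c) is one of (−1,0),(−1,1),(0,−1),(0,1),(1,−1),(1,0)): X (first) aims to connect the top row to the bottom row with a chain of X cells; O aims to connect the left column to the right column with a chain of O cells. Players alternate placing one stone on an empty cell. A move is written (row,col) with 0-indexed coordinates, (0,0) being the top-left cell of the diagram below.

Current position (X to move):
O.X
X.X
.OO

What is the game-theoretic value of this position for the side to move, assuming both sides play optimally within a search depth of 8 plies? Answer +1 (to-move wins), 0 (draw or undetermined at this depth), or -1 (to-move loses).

p1 X@[O.X/X.X/.OO]: (0,1)[OXX/X.X/.OO]-1 (1,1)[O.X/XXX/.OO]-1 (2,0)[O.X/X.X/XOO]+1*
p2 O@[O.X/X.X/XOO]: (0,1)[OOX/X.X/XOO]-1* (1,1)[O.X/XOX/XOO]-1
p3 X@[OOX/X.X/XOO]: (1,1)[OOX/XXX/XOO]+1*
p4 O@[OOX/XXX/XOO] terminal -1; root [O.X/X.X/.OO] d8

value(O.X/X.X/.OO, X) = +1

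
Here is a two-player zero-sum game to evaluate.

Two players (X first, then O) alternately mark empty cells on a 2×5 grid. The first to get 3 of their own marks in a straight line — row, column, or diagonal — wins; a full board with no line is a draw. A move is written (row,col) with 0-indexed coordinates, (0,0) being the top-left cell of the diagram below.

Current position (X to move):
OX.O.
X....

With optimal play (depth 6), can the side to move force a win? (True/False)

X winning at [OX.O./X....]: False

[OX.O./X....] X move#1: (0,2):+0/OXXO./X....*, (0,4):+0/OX.OX/X...., (1,1):+0/OX.O./XX..., (1,2):+0/OX.O./X.X.., (1,3):+0/OX.O./X..X., (1,4):+0/OX.O./X...X
[OXXO./X....] O move#2: (0,4):+0/OXXOO/X....*, (1,1):+0/OXXO./XO..., (1,2):+0/OXXO./X.O.., (1,3):+0/OXXO./X..O., (1,4):+0/OXXO./X...O
[OXXOO/X....] X move#3: (1,1):+0/OXXOO/XX...*, (1,2):+0/OXXOO/X.X.., (1,3):+0/OXXOO/X..X., (1,4):+0/OXXOO/X...X
[OXXOO/XX...] O move#4: (1,2):+0/OXXOO/XXO..*, (1,3):-1/OXXOO/XX.O., (1,4):-1/OXXOO/XX..O
[OXXOO/XXO..] X move#5: (1,3):+0/OXXOO/XXOX.*, (1,4):+0/OXXOO/XXO.X
[OXXOO/XXOX.] O move#6: (1,4):+0/OXXOO/XXOXO*
[OXXOO/XXOXO] end (terminal +0, X#7); searched OX.O./X.... to 6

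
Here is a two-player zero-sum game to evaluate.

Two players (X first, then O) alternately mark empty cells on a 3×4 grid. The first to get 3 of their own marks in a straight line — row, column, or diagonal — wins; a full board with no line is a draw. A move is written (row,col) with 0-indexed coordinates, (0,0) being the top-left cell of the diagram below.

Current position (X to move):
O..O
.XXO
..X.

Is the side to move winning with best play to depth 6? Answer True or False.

[O..O/.XXO/..X.] X move#1: (0,1):-1/OX.O/.XXO/..X., (0,2):+1/O.XO/.XXO/..X.*, (1,0):+1/O..O/XXXO/..X., (2,0):-1/O..O/.XXO/X.X., (2,1):-1/O..O/.XXO/.XX., (2,3):+1/O..O/.XXO/..XX
[O.XO/.XXO/..X.] end (terminal -1, O#2); searched O..O/.XXO/..X. to 6

X winning at [O..O/.XXO/..X.]: True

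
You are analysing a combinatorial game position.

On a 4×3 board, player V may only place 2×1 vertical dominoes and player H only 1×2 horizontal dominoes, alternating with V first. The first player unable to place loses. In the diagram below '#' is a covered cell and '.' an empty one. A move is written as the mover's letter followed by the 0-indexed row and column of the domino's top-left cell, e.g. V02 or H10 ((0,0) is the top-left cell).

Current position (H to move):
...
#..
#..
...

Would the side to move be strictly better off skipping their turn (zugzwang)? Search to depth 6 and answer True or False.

zugzwang(.../#../#../..., H) = False

p1 H@[.../#../#../...]: H00[##./#../#../...]-1* H01[.##/#../#../...]-1 H11[.../###/#../...]-1 H21[.../#../###/...]-1 H30[.../#../#../##.]-1 H31[.../#../#../.##]-1
p2 V@[##./#../#../...]: V02[###/#.#/#../...]-1 V11[##./##./##./...]+1* V12[##./#.#/#.#/...]+1 V21[##./#../##./.#.]+1 V22[##./#../#.#/..#]+1
p3 H@[##./##./##./...]: H30[##./##./##./##.]-1* H31[##./##./##./.##]-1
p4 V@[##./##./##./##.]: V02[###/###/##./##.]+1* V12[##./###/###/##.]+1 V22[##./##./###/###]+1
p5 H@[###/###/##./##.] terminal -1; root [.../#../#../...] d6
suppose H passes — search the same position with V to move:
pass> p1 V@[.../#../#../...]: V01[.#./##./#../...]-1 V02[..#/#.#/#../...]-1 V11[.../##./##./...]-1 V12[.../#.#/#.#/...]+1* V21[.../#../##./.#.]-1 V22[.../#../#.#/..#]-1
pass> p2 H@[.../#.#/#.#/...]: H00[##./#.#/#.#/...]-1* H01[.##/#.#/#.#/...]-1 H30[.../#.#/#.#/##.]-1 H31[.../#.#/#.#/.##]-1
pass> p3 V@[##./#.#/#.#/...]: V11[##./###/###/...]-1 V21[##./#.#/###/.#.]+1*
pass> p4 H@[##./#.#/###/.#.] terminal -1; root [.../#../#../...] d6
for H: play -1, pass -1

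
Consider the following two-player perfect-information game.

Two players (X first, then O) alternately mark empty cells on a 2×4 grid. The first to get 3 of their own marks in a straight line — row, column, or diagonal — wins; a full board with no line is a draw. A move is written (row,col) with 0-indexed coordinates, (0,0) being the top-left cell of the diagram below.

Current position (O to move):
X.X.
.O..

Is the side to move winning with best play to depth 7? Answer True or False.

ply 1, O at X.X./.O.. | (0,1)=+0→XOX./.O..*; (0,3)=-1→X.XO/.O..; (1,0)=-1→X.X./OO..; (1,2)=-1→X.X./.OO.; (1,3)=-1→X.X./.O.O
ply 2, X at XOX./.O.. | (0,3)=-1→XOXX/.O..; (1,0)=+0→XOX./XO..*; (1,2)=+0→XOX./.OX.; (1,3)=+0→XOX./.O.X
ply 3, O at XOX./XO.. | (0,3)=+0→XOXO/XO..*; (1,2)=+0→XOX./XOO.; (1,3)=+0→XOX./XO.O
ply 4, X at XOXO/XO.. | (1,2)=+0→XOXO/XOX.*; (1,3)=+0→XOXO/XO.X
ply 5, O at XOXO/XOX. | (1,3)=+0→XOXO/XOXO*
ply 6: XOXO/XOXO is terminal +0 (X); from X.X./.O.. depth 7

O winning at [X.X./.O..]: False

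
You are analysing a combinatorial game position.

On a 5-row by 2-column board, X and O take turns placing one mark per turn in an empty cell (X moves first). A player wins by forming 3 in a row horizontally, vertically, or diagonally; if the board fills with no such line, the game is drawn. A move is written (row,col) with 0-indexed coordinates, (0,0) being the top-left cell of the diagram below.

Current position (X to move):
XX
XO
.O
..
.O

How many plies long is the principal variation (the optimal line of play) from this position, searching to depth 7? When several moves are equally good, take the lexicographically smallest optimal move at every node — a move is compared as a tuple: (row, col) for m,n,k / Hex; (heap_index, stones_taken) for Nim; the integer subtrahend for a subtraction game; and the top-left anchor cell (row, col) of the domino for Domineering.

PV length from [XX/XO/.O/../.O]: 1 ply

ply 1, X at XX/XO/.O/../.O | (2,0)=+1→XX/XO/XO/../.O*; (3,0)=-1→XX/XO/.O/X./.O; (3,1)=+0→XX/XO/.O/.X/.O; (4,0)=-1→XX/XO/.O/../XO
ply 2: XX/XO/XO/../.O is terminal -1 (O); from XX/XO/.O/../.O depth 7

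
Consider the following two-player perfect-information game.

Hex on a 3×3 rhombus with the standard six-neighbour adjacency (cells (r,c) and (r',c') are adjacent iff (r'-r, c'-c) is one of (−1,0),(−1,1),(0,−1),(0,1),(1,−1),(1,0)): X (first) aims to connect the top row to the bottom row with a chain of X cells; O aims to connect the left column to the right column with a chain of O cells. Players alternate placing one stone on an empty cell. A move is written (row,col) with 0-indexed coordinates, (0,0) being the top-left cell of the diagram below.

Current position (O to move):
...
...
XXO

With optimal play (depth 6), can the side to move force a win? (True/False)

O winning at [.../.../XXO]: False

[.../.../XXO] O move#1: (0,0):-1/O../.../XXO*, (0,1):-1/.O./.../XXO, (0,2):-1/..O/.../XXO, (1,0):-1/.../O../XXO, (1,1):-1/.../.O./XXO, (1,2):-1/.../..O/XXO
[O../.../XXO] X move#2: (0,1):+1/OX./.../XXO*, (0,2):+1/O.X/.../XXO, (1,0):+1/O../X../XXO, (1,1):+1/O../.X./XXO, (1,2):+1/O../..X/XXO
[OX./.../XXO] O move#3: (0,2):-1/OXO/.../XXO*, (1,0):-1/OX./O../XXO, (1,1):-1/OX./.O./XXO, (1,2):-1/OX./..O/XXO
[OXO/.../XXO] X move#4: (1,0):+1/OXO/X../XXO*, (1,1):+1/OXO/.X./XXO, (1,2):+1/OXO/..X/XXO
[OXO/X../XXO] end (terminal -1, O#5); searched .../.../XXO to 6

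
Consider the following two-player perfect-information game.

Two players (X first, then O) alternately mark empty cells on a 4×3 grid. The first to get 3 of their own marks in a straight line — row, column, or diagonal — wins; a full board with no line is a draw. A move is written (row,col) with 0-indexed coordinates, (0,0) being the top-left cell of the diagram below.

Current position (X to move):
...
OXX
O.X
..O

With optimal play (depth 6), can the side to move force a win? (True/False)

[.../OXX/O.X/..O] X move#1: (0,0):+1/X../OXX/O.X/..O*, (0,1):-1/.X./OXX/O.X/..O, (0,2):+1/..X/OXX/O.X/..O, (2,1):-1/.../OXX/OXX/..O, (3,0):-1/.../OXX/O.X/X.O, (3,1):-1/.../OXX/O.X/.XO
[X../OXX/O.X/..O] end (terminal -1, O#2); searched .../OXX/O.X/..O to 6

X winning at [.../OXX/O.X/..O]: True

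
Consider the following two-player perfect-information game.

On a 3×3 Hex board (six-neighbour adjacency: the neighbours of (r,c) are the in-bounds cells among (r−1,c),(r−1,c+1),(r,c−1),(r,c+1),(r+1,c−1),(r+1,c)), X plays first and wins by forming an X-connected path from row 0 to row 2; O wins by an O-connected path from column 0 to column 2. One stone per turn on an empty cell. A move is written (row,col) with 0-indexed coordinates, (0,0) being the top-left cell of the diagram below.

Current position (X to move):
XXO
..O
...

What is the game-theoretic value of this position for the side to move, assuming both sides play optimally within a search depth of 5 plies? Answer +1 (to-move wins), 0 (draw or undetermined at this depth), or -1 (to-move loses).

value(XXO/..O/..., X) = +1

[XXO/..O/...] X move#1: (1,0):-1/XXO/X.O/..., (1,1):+1/XXO/.XO/...*, (2,0):+1/XXO/..O/X.., (2,1):-1/XXO/..O/.X., (2,2):-1/XXO/..O/..X
[XXO/.XO/...] O move#2: (1,0):-1/XXO/OXO/...*, (2,0):-1/XXO/.XO/O.., (2,1):-1/XXO/.XO/.O., (2,2):-1/XXO/.XO/..O
[XXO/OXO/...] X move#3: (2,0):+1/XXO/OXO/X..*, (2,1):+1/XXO/OXO/.X., (2,2):+1/XXO/OXO/..X
[XXO/OXO/X..] end (terminal -1, O#4); searched XXO/..O/... to 5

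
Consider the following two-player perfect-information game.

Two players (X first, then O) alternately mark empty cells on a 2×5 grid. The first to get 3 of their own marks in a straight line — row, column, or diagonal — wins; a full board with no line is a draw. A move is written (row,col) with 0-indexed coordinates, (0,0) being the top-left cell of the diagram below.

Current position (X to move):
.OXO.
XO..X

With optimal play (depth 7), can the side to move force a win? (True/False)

X winning at [.OXO./XO..X]: False

p1 X@[.OXO./XO..X]: (0,0)[XOXO./XO..X]+0* (0,4)[.OXOX/XO..X]+0 (1,2)[.OXO./XOX.X]+0 (1,3)[.OXO./XO.XX]+0
p2 O@[XOXO./XO..X]: (0,4)[XOXOO/XO..X]+0* (1,2)[XOXO./XOO.X]+0 (1,3)[XOXO./XO.OX]+0
p3 X@[XOXOO/XO..X]: (1,2)[XOXOO/XOX.X]+0* (1,3)[XOXOO/XO.XX]+0
p4 O@[XOXOO/XOX.X]: (1,3)[XOXOO/XOXOX]+0*
p5 X@[XOXOO/XOXOX] terminal +0; root [.OXO./XO..X] d7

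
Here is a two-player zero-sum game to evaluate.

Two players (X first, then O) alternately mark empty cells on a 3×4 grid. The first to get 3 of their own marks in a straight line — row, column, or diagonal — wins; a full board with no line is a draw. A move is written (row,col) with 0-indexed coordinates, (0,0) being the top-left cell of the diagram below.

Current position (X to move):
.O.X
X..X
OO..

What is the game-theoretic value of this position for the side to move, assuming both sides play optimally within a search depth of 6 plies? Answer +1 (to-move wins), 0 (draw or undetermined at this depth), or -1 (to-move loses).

value(.O.X/X..X/OO.., X) = +1

[.O.X/X..X/OO..] X move#1: (0,0):-1/XO.X/X..X/OO.., (0,2):-1/.OXX/X..X/OO.., (1,1):-1/.O.X/XX.X/OO.., (1,2):-1/.O.X/X.XX/OO.., (2,2):-1/.O.X/X..X/OOX., (2,3):+1/.O.X/X..X/OO.X*
[.O.X/X..X/OO.X] end (terminal -1, O#2); searched .O.X/X..X/OO.. to 6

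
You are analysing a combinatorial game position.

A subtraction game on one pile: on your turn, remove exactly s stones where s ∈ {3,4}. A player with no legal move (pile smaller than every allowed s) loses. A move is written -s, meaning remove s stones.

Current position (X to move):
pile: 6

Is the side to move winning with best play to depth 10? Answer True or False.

X winning at [6]: True

[6] X move#1: -3:-1/3, -4:+1/2*
[2] end (terminal -1, O#2); searched 6 to 10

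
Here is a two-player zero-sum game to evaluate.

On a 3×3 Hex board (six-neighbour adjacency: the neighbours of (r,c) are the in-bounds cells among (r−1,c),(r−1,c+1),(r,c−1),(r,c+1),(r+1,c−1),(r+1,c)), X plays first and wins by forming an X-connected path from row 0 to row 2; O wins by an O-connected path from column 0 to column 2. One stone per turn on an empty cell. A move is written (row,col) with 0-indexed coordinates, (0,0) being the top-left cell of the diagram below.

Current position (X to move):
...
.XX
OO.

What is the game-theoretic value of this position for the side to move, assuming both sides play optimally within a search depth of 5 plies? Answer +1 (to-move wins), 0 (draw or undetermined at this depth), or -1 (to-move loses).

[.../.XX/OO.] X move#1: (0,0):-1/X../.XX/OO., (0,1):-1/.X./.XX/OO., (0,2):-1/..X/.XX/OO., (1,0):-1/.../XXX/OO., (2,2):+1/.../.XX/OOX*
[.../.XX/OOX] O move#2: (0,0):-1/O../.XX/OOX*, (0,1):-1/.O./.XX/OOX, (0,2):-1/..O/.XX/OOX, (1,0):-1/.../OXX/OOX
[O../.XX/OOX] X move#3: (0,1):+1/OX./.XX/OOX*, (0,2):+1/O.X/.XX/OOX, (1,0):+1/O../XXX/OOX
[OX./.XX/OOX] end (terminal -1, O#4); searched .../.XX/OO. to 5

value(.../.XX/OO., X) = +1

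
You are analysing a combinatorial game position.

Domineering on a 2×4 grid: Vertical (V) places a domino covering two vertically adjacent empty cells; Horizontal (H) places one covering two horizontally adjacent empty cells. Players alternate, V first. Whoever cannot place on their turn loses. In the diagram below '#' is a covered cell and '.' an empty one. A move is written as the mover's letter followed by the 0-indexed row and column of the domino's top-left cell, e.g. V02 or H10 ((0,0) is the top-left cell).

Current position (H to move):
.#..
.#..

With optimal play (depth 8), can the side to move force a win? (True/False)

H winning at [.#../.#..]: True

ply 1, H at .#../.#.. | H02=+1→.###/.#..*; H12=+1→.#../.###
ply 2, V at .###/.#.. | V00=-1→####/##..*
ply 3, H at ####/##.. | H12=+1→####/####*
ply 4: ####/#### is terminal -1 (V); from .#../.#.. depth 8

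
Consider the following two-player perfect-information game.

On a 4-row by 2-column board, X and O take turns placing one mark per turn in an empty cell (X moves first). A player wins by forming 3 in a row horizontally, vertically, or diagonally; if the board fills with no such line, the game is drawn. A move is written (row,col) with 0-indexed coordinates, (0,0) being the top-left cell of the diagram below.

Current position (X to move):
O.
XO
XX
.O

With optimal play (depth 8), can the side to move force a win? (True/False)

[O./XO/XX/.O] X move#1: (0,1):+0/OX/XO/XX/.O, (3,0):+1/O./XO/XX/XO*
[O./XO/XX/XO] end (terminal -1, O#2); searched O./XO/XX/.O to 8

X winning at [O./XO/XX/.O]: True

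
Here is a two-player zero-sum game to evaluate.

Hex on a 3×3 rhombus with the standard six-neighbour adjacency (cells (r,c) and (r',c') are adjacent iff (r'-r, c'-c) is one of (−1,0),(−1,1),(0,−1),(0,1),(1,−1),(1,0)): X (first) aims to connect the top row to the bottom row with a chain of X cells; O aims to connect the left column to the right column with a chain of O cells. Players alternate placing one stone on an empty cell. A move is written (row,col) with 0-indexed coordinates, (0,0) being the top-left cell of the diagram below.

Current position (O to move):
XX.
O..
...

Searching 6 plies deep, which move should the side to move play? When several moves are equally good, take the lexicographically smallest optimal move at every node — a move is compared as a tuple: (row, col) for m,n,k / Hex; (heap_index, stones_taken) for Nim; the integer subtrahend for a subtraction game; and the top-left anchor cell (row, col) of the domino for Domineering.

O's best at [XX./O../...]: (1,1)

[XX./O../...] O move#1: (0,2):-1/XXO/O../..., (1,1):+1/XX./OO./...*, (1,2):-1/XX./O.O/..., (2,0):-1/XX./O../O.., (2,1):+1/XX./O../.O., (2,2):-1/XX./O../..O
[XX./OO./...] X move#2: (0,2):-1/XXX/OO./...*, (1,2):-1/XX./OOX/..., (2,0):-1/XX./OO./X.., (2,1):-1/XX./OO./.X., (2,2):-1/XX./OO./..X
[XXX/OO./...] O move#3: (1,2):+1/XXX/OOO/...*, (2,0):-1/XXX/OO./O.., (2,1):+1/XXX/OO./.O., (2,2):+1/XXX/OO./..O
[XXX/OOO/...] end (terminal -1, X#4); searched XX./O../... to 6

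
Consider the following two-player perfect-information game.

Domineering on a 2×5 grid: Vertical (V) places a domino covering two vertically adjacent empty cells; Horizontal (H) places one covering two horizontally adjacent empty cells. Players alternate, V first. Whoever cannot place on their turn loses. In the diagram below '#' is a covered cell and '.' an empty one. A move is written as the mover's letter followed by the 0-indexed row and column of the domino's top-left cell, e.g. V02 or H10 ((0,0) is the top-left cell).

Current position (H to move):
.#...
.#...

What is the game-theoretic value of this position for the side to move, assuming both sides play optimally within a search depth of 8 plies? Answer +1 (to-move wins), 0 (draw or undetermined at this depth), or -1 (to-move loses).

ply 1, H at .#.../.#... | H02=-1→.###./.#...*; H03=-1→.#.##/.#...; H12=-1→.#.../.###.; H13=-1→.#.../.#.##
ply 2, V at .###./.#... | V00=-1→####./##...; V04=+1→.####/.#..#*
ply 3, H at .####/.#..# | H12=-1→.####/.####*
ply 4, V at .####/.#### | V00=+1→#####/#####*
ply 5: #####/##### is terminal -1 (H); from .#.../.#... depth 8

value(.#.../.#..., H) = -1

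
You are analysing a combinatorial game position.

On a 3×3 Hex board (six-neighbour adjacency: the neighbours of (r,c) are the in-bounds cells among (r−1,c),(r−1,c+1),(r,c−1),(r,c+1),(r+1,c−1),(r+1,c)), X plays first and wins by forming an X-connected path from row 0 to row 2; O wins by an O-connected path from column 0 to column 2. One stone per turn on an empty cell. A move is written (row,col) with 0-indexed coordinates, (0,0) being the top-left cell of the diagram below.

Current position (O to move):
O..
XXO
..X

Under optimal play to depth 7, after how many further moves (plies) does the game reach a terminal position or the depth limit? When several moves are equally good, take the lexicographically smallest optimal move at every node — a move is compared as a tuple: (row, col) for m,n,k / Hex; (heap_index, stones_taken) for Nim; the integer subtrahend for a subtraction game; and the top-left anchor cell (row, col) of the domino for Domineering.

p1 O@[O../XXO/..X]: (0,1)[OO./XXO/..X]-1* (0,2)[O.O/XXO/..X]-1 (2,0)[O../XXO/O.X]-1 (2,1)[O../XXO/.OX]-1
p2 X@[OO./XXO/..X]: (0,2)[OOX/XXO/..X]+1* (2,0)[OO./XXO/X.X]-1 (2,1)[OO./XXO/.XX]-1
p3 O@[OOX/XXO/..X]: (2,0)[OOX/XXO/O.X]-1* (2,1)[OOX/XXO/.OX]-1
p4 X@[OOX/XXO/O.X]: (2,1)[OOX/XXO/OXX]+1*
p5 O@[OOX/XXO/OXX] terminal -1; root [O../XXO/..X] d7

PV length from [O../XXO/..X]: 4 plies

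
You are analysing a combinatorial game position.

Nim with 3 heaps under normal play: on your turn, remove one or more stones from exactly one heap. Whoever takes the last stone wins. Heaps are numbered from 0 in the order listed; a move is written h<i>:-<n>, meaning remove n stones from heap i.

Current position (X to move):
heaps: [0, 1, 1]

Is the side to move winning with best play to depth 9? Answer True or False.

ply 1, X at (0,1,1) | h1:-1=-1→(0,0,1)*; h2:-1=-1→(0,1,0)
ply 2, O at (0,0,1) | h2:-1=+1→(0,0,0)*
ply 3: (0,0,0) is terminal -1 (X); from (0,1,1) depth 9

X winning at [(0,1,1)]: False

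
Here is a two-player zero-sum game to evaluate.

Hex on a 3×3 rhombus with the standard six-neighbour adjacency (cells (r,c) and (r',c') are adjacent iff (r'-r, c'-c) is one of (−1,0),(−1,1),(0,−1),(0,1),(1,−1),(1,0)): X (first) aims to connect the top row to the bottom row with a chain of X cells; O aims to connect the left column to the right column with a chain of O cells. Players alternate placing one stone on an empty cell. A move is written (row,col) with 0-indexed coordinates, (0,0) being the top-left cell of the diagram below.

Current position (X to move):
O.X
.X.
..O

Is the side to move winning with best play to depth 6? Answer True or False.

ply 1, X at O.X/.X./..O | (0,1)=+1→OXX/.X./..O*; (1,0)=+1→O.X/XX./..O; (1,2)=+1→O.X/.XX/..O; (2,0)=+1→O.X/.X./X.O; (2,1)=+1→O.X/.X./.XO
ply 2, O at OXX/.X./..O | (1,0)=-1→OXX/OX./..O*; (1,2)=-1→OXX/.XO/..O; (2,0)=-1→OXX/.X./O.O; (2,1)=-1→OXX/.X./.OO
ply 3, X at OXX/OX./..O | (1,2)=+1→OXX/OXX/..O*; (2,0)=+1→OXX/OX./X.O; (2,1)=+1→OXX/OX./.XO
ply 4, O at OXX/OXX/..O | (2,0)=-1→OXX/OXX/O.O*; (2,1)=-1→OXX/OXX/.OO
ply 5, X at OXX/OXX/O.O | (2,1)=+1→OXX/OXX/OXO*
ply 6: OXX/OXX/OXO is terminal -1 (O); from O.X/.X./..O depth 6

X winning at [O.X/.X./..O]: True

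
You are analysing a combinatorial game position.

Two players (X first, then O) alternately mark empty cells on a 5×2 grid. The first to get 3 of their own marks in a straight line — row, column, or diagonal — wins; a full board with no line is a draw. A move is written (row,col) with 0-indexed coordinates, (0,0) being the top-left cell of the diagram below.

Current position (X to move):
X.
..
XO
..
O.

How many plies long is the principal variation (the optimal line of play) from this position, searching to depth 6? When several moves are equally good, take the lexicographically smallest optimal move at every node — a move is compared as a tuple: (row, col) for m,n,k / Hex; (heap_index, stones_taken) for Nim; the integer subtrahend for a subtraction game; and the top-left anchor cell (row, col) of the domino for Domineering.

PV length from [X./../XO/../O.]: 1 ply

p1 X@[X./../XO/../O.]: (0,1)[XX/../XO/../O.]+0 (1,0)[X./X./XO/../O.]+1* (1,1)[X./.X/XO/../O.]+0 (3,0)[X./../XO/X./O.]+0 (3,1)[X./../XO/.X/O.]+0 (4,1)[X./../XO/../OX]+0
p2 O@[X./X./XO/../O.] terminal -1; root [X./../XO/../O.] d6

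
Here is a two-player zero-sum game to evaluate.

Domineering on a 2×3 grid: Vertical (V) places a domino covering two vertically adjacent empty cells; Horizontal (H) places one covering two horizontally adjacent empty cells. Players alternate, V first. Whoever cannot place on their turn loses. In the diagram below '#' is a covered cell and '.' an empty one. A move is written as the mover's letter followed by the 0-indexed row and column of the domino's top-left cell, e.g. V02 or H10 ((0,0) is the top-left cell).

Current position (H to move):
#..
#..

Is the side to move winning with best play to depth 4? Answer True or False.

[#../#..] H move#1: H01:+1/###/#..*, H11:+1/#../###
[###/#..] end (terminal -1, V#2); searched #../#.. to 4

H winning at [#../#..]: True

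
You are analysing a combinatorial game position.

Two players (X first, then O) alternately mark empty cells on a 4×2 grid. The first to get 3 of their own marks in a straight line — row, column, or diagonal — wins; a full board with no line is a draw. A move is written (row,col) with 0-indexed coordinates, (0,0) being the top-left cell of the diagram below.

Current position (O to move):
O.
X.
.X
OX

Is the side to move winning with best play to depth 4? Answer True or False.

p1 O@[O./X./.X/OX]: (0,1)[OO/X./.X/OX]-1 (1,1)[O./XO/.X/OX]+0* (2,0)[O./X./OX/OX]-1
p2 X@[O./XO/.X/OX]: (0,1)[OX/XO/.X/OX]+0* (2,0)[O./XO/XX/OX]+0
p3 O@[OX/XO/.X/OX]: (2,0)[OX/XO/OX/OX]+0*
p4 X@[OX/XO/OX/OX] terminal +0; root [O./X./.X/OX] d4

O winning at [O./X./.X/OX]: False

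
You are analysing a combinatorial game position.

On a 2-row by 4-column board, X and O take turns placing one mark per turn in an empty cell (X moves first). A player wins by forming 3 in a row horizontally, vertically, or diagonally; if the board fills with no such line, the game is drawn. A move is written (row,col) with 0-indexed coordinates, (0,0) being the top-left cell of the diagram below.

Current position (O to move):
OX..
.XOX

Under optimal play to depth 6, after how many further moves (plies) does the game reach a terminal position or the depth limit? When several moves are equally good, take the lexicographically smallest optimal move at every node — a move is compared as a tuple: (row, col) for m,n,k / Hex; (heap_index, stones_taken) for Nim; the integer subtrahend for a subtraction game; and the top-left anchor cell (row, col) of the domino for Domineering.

p1 O@[OX../.XOX]: (0,2)[OXO./.XOX]+0* (0,3)[OX.O/.XOX]+0 (1,0)[OX../OXOX]+0
p2 X@[OXO./.XOX]: (0,3)[OXOX/.XOX]+0* (1,0)[OXO./XXOX]+0
p3 O@[OXOX/.XOX]: (1,0)[OXOX/OXOX]+0*
p4 X@[OXOX/OXOX] terminal +0; root [OX../.XOX] d6

PV length from [OX../.XOX]: 3 plies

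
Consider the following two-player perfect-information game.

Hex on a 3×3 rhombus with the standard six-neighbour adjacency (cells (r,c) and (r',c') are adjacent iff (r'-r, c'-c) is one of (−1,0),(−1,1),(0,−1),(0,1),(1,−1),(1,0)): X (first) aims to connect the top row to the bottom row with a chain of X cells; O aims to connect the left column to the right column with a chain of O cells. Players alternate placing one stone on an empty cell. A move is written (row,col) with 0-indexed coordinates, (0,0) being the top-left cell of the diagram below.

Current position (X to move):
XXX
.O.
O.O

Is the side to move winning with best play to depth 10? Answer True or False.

X winning at [XXX/.O./O.O]: False

[XXX/.O./O.O] X move#1: (1,0):-1/XXX/XO./O.O*, (1,2):-1/XXX/.OX/O.O, (2,1):-1/XXX/.O./OXO
[XXX/XO./O.O] O move#2: (1,2):+1/XXX/XOO/O.O*, (2,1):+1/XXX/XO./OOO
[XXX/XOO/O.O] end (terminal -1, X#3); searched XXX/.O./O.O to 10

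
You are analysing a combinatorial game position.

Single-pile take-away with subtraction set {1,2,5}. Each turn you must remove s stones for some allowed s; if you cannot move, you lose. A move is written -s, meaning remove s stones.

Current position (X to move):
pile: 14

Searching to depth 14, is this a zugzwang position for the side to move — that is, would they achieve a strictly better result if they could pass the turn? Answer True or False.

zugzwang(14, X) = False

p1 X@[14]: -1[13]-1 -2[12]+1* -5[9]+1
p2 O@[12]: -1[11]-1* -2[10]-1 -5[7]-1
p3 X@[11]: -1[10]-1 -2[9]+1* -5[6]+1
p4 O@[9]: -1[8]-1* -2[7]-1 -5[4]-1
p5 X@[8]: -1[7]-1 -2[6]+1* -5[3]+1
p6 O@[6]: -1[5]-1* -2[4]-1 -5[1]-1
p7 X@[5]: -1[4]-1 -2[3]+1* -5[0]+1
p8 O@[3]: -1[2]-1* -2[1]-1
p9 X@[2]: -1[1]-1 -2[0]+1*
p10 O@[0] terminal -1; root [14] d14
pass branch (O moves first from the same position):
  | p1 O@[14]: -1[13]-1 -2[12]+1* -5[9]+1
  | p2 X@[12]: -1[11]-1* -2[10]-1 -5[7]-1
  | p3 O@[11]: -1[10]-1 -2[9]+1* -5[6]+1
  | p4 X@[9]: -1[8]-1* -2[7]-1 -5[4]-1
  | p5 O@[8]: -1[7]-1 -2[6]+1* -5[3]+1
  | p6 X@[6]: -1[5]-1* -2[4]-1 -5[1]-1
  | p7 O@[5]: -1[4]-1 -2[3]+1* -5[0]+1
  | p8 X@[3]: -1[2]-1* -2[1]-1
  | p9 O@[2]: -1[1]-1 -2[0]+1*
  | p10 X@[0] terminal -1; root [14] d14
X moving scores +1; X passing scores -1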